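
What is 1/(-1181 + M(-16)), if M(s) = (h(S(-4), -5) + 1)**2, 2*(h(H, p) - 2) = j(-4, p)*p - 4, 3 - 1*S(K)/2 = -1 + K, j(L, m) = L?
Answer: -1/1060 ≈ -0.00094340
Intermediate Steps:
S(K) = 8 - 2*K (S(K) = 6 - 2*(-1 + K) = 6 + (2 - 2*K) = 8 - 2*K)
h(H, p) = -2*p (h(H, p) = 2 + (-4*p - 4)/2 = 2 + (-4 - 4*p)/2 = 2 + (-2 - 2*p) = -2*p)
M(s) = 121 (M(s) = (-2*(-5) + 1)**2 = (10 + 1)**2 = 11**2 = 121)
1/(-1181 + M(-16)) = 1/(-1181 + 121) = 1/(-1060) = -1/1060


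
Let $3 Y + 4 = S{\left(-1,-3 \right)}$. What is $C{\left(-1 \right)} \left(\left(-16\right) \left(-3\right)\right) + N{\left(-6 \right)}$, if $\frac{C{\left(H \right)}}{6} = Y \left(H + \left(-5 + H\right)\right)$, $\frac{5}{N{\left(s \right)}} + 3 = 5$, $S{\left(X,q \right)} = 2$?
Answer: $\frac{2693}{2} \approx 1346.5$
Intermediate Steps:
$Y = - \frac{2}{3}$ ($Y = - \frac{4}{3} + \frac{1}{3} \cdot 2 = - \frac{4}{3} + \frac{2}{3} = - \frac{2}{3} \approx -0.66667$)
$N{\left(s \right)} = \frac{5}{2}$ ($N{\left(s \right)} = \frac{5}{-3 + 5} = \frac{5}{2}$)
$C{\left(H \right)} = 20 - 8 H$ ($C{\left(H \right)} = 6 \left(- \frac{2 \left(H + \left(-5 + H\right)\right)}{3}\right) = 6 \left(- \frac{2 \left(-5 + 2 H\right)}{3}\right) = 6 \left(\frac{10}{3} - \frac{4 H}{3}\right) = 20 - 8 H$)
$C{\left(-1 \right)} \left(\left(-16\right) \left(-3\right)\right) + N{\left(-6 \right)} = \left(20 - -8\right) \left(\left(-16\right) \left(-3\right)\right) + \frac{5}{2} = \left(20 + 8\right) 48 + \frac{5}{2} = 28 \cdot 48 + \frac{5}{2} = 1344 + \frac{5}{2} = \frac{2693}{2}$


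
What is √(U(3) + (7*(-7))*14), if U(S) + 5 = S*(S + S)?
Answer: I*√673 ≈ 25.942*I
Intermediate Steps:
U(S) = -5 + 2*S² (U(S) = -5 + S*(S + S) = -5 + S*(2*S) = -5 + 2*S²)
√(U(3) + (7*(-7))*14) = √((-5 + 2*3²) + (7*(-7))*14) = √((-5 + 2*9) - 49*14) = √((-5 + 18) - 686) = √(13 - 686) = √(-673) = I*√673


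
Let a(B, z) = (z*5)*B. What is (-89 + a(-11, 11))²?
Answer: 481636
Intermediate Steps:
a(B, z) = 5*B*z (a(B, z) = (5*z)*B = 5*B*z)
(-89 + a(-11, 11))² = (-89 + 5*(-11)*11)² = (-89 - 605)² = (-694)² = 481636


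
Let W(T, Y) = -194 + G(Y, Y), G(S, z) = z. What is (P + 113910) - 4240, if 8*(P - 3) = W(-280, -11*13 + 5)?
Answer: 219263/2 ≈ 1.0963e+5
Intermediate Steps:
W(T, Y) = -194 + Y
P = -77/2 (P = 3 + (-194 + (-11*13 + 5))/8 = 3 + (-194 + (-143 + 5))/8 = 3 + (-194 - 138)/8 = 3 + (⅛)*(-332) = 3 - 83/2 = -77/2 ≈ -38.500)
(P + 113910) - 4240 = (-77/2 + 113910) - 4240 = 227743/2 - 4240 = 219263/2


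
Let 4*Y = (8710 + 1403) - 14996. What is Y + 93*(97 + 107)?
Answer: 71005/4 ≈ 17751.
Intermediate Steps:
Y = -4883/4 (Y = ((8710 + 1403) - 14996)/4 = (10113 - 14996)/4 = (¼)*(-4883) = -4883/4 ≈ -1220.8)
Y + 93*(97 + 107) = -4883/4 + 93*(97 + 107) = -4883/4 + 93*204 = -4883/4 + 18972 = 71005/4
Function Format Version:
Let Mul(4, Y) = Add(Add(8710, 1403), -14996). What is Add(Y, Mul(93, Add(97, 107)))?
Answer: Rational(71005, 4) ≈ 17751.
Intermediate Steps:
Y = Rational(-4883, 4) (Y = Mul(Rational(1, 4), Add(Add(8710, 1403), -14996)) = Mul(Rational(1, 4), Add(10113, -14996)) = Mul(Rational(1, 4), -4883) = Rational(-4883, 4) ≈ -1220.8)
Add(Y, Mul(93, Add(97, 107))) = Add(Rational(-4883, 4), Mul(93, Add(97, 107))) = Add(Rational(-4883, 4), Mul(93, 204)) = Add(Rational(-4883, 4), 18972) = Rational(71005, 4)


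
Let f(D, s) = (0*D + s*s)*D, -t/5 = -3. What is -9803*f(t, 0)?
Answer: 0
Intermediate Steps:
t = 15 (t = -5*(-3) = 15)
f(D, s) = D*s² (f(D, s) = (0 + s²)*D = s²*D = D*s²)
-9803*f(t, 0) = -147045*0² = -147045*0 = -9803*0 = 0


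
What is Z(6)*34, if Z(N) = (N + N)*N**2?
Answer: 14688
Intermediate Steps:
Z(N) = 2*N**3 (Z(N) = (2*N)*N**2 = 2*N**3)
Z(6)*34 = (2*6**3)*34 = (2*216)*34 = 432*34 = 14688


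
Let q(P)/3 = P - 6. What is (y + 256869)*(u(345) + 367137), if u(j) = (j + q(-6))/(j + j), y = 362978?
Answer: 52340880493211/230 ≈ 2.2757e+11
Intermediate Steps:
q(P) = -18 + 3*P (q(P) = 3*(P - 6) = 3*(-6 + P) = -18 + 3*P)
u(j) = (-36 + j)/(2*j) (u(j) = (j + (-18 + 3*(-6)))/(j + j) = (j + (-18 - 18))/((2*j)) = (j - 36)*(1/(2*j)) = (-36 + j)*(1/(2*j)) = (-36 + j)/(2*j))
(y + 256869)*(u(345) + 367137) = (362978 + 256869)*((½)*(-36 + 345)/345 + 367137) = 619847*((½)*(1/345)*309 + 367137) = 619847*(103/230 + 367137) = 619847*(84441613/230) = 52340880493211/230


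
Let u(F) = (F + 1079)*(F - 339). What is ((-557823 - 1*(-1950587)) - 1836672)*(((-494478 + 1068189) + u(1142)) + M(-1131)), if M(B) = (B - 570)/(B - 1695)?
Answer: -164279880120050/157 ≈ -1.0464e+12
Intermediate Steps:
u(F) = (-339 + F)*(1079 + F) (u(F) = (1079 + F)*(-339 + F) = (-339 + F)*(1079 + F))
M(B) = (-570 + B)/(-1695 + B)
((-557823 - 1*(-1950587)) - 1836672)*(((-494478 + 1068189) + u(1142)) + M(-1131)) = ((-557823 - 1*(-1950587)) - 1836672)*(((-494478 + 1068189) + (-365781 + 1142² + 740*1142)) + (-570 - 1131)/(-1695 - 1131)) = ((-557823 + 1950587) - 1836672)*((573711 + (-365781 + 1304164 + 845080)) - 1701/(-2826)) = (1392764 - 1836672)*((573711 + 1783463) - 1/2826*(-1701)) = -443908*(2357174 + 189/314) = -443908*740152825/314 = -164279880120050/157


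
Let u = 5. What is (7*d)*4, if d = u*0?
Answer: 0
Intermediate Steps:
d = 0 (d = 5*0 = 0)
(7*d)*4 = (7*0)*4 = 0*4 = 0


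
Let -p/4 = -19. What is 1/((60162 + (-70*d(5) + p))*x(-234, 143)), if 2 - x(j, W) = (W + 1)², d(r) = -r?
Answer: -1/1256231592 ≈ -7.9603e-10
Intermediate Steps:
p = 76 (p = -4*(-19) = 76)
x(j, W) = 2 - (1 + W)² (x(j, W) = 2 - (W + 1)² = 2 - (1 + W)²)
1/((60162 + (-70*d(5) + p))*x(-234, 143)) = 1/((60162 + (-(-70)*5 + 76))*(2 - (1 + 143)²)) = 1/((60162 + (-70*(-5) + 76))*(2 - 1*144²)) = 1/((60162 + (350 + 76))*(2 - 1*20736)) = 1/((60162 + 426)*(2 - 20736)) = 1/(60588*(-20734)) = (1/60588)*(-1/20734) = -1/1256231592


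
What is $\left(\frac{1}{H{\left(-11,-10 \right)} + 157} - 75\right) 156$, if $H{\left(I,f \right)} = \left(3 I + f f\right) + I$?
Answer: $- \frac{830648}{71} \approx -11699.0$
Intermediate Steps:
$H{\left(I,f \right)} = f^{2} + 4 I$ ($H{\left(I,f \right)} = \left(3 I + f^{2}\right) + I = \left(f^{2} + 3 I\right) + I = f^{2} + 4 I$)
$\left(\frac{1}{H{\left(-11,-10 \right)} + 157} - 75\right) 156 = \left(\frac{1}{\left(\left(-10\right)^{2} + 4 \left(-11\right)\right) + 157} - 75\right) 156 = \left(\frac{1}{\left(100 - 44\right) + 157} - 75\right) 156 = \left(\frac{1}{56 + 157} - 75\right) 156 = \left(\frac{1}{213} - 75\right) 156 = \left(- \frac{15974}{213}\right) 156 = - \frac{830648}{71}$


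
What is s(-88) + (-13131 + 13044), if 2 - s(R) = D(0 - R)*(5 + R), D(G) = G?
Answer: 7219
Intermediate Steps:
s(R) = 2 + R*(5 + R) (s(R) = 2 - (0 - R)*(5 + R) = 2 - (-R)*(5 + R) = 2 - (-1)*R*(5 + R) = 2 + R*(5 + R))
s(-88) + (-13131 + 13044) = (2 + (-88)**2 + 5*(-88)) + (-13131 + 13044) = (2 + 7744 - 440) - 87 = 7306 - 87 = 7219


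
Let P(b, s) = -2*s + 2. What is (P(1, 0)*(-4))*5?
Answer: -40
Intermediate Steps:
P(b, s) = 2 - 2*s
(P(1, 0)*(-4))*5 = ((2 - 2*0)*(-4))*5 = ((2 + 0)*(-4))*5 = (2*(-4))*5 = -8*5 = -40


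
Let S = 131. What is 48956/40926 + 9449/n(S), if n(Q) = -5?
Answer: -193232497/102315 ≈ -1888.6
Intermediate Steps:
48956/40926 + 9449/n(S) = 48956/40926 + 9449/(-5) = 48956*(1/40926) + 9449*(-⅕) = 24478/20463 - 9449/5 = -193232497/102315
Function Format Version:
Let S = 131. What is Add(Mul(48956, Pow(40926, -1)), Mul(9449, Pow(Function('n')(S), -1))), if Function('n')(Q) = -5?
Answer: Rational(-193232497, 102315) ≈ -1888.6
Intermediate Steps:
Add(Mul(48956, Pow(40926, -1)), Mul(9449, Pow(Function('n')(S), -1))) = Add(Mul(48956, Pow(40926, -1)), Mul(9449, Pow(-5, -1))) = Add(Mul(48956, Rational(1, 40926)), Mul(9449, Rational(-1, 5))) = Add(Rational(24478, 20463), Rational(-9449, 5)) = Rational(-193232497, 102315)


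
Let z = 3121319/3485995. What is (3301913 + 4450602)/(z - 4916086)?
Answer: -27025228527425/17137448094251 ≈ -1.5770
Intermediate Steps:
z = 3121319/3485995 (z = 3121319*(1/3485995) = 3121319/3485995 ≈ 0.89539)
(3301913 + 4450602)/(z - 4916086) = (3301913 + 4450602)/(3121319/3485995 - 4916086) = 7752515/(-17137448094251/3485995) = 7752515*(-3485995/17137448094251) = -27025228527425/17137448094251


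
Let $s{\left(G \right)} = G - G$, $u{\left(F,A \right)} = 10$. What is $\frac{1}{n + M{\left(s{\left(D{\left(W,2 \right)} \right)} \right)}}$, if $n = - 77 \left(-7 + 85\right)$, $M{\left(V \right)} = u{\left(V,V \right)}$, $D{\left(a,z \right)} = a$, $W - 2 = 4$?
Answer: $- \frac{1}{5996} \approx -0.00016678$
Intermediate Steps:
$W = 6$ ($W = 2 + 4 = 6$)
$s{\left(G \right)} = 0$
$M{\left(V \right)} = 10$
$n = -6006$ ($n = \left(-77\right) 78 = -6006$)
$\frac{1}{n + M{\left(s{\left(D{\left(W,2 \right)} \right)} \right)}} = \frac{1}{-6006 + 10} = \frac{1}{-5996} = - \frac{1}{5996}$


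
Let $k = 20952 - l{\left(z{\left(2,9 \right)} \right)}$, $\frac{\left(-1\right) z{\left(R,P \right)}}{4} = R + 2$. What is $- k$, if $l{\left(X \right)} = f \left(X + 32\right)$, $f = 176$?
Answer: $-18136$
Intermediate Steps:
$z{\left(R,P \right)} = -8 - 4 R$ ($z{\left(R,P \right)} = - 4 \left(R + 2\right) = - 4 \left(2 + R\right) = -8 - 4 R$)
$l{\left(X \right)} = 5632 + 176 X$ ($l{\left(X \right)} = 176 \left(X + 32\right) = 176 \left(32 + X\right) = 5632 + 176 X$)
$k = 18136$ ($k = 20952 - \left(5632 + 176 \left(-8 - 8\right)\right) = 20952 - \left(5632 + 176 \left(-16\right)\right) = 20952 - \left(5632 - 2816\right) = 20952 - 2816 = 18136$)
$- k = \left(-1\right) 18136 = -18136$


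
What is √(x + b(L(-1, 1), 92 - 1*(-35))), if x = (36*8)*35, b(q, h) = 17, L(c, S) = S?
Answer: √10097 ≈ 100.48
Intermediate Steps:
x = 10080 (x = 288*35 = 10080)
√(x + b(L(-1, 1), 92 - 1*(-35))) = √(10080 + 17) = √10097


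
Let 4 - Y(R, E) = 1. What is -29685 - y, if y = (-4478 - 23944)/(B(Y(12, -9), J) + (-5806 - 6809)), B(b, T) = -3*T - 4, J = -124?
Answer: -363580617/12247 ≈ -29687.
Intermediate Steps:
Y(R, E) = 3 (Y(R, E) = 4 - 1*1 = 4 - 1 = 3)
B(b, T) = -4 - 3*T
y = 28422/12247 (y = (-4478 - 23944)/((-4 - 3*(-124)) + (-5806 - 6809)) = -28422/((-4 + 372) - 12615) = -28422/(368 - 12615) = -28422/(-12247) = -28422*(-1/12247) = 28422/12247 ≈ 2.3207)
-29685 - y = -29685 - 1*28422/12247 = -29685 - 28422/12247 = -363580617/12247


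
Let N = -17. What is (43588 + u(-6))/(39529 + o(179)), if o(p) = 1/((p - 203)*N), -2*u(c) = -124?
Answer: 17809200/16127833 ≈ 1.1043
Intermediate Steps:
u(c) = 62 (u(c) = -½*(-124) = 62)
o(p) = -1/(17*(-203 + p)) (o(p) = 1/((p - 203)*(-17)) = -1/17/(-203 + p) = -1/(17*(-203 + p)))
(43588 + u(-6))/(39529 + o(179)) = (43588 + 62)/(39529 - 1/(-3451 + 17*179)) = 43650/(39529 - 1/(-3451 + 3043)) = 43650/(39529 - 1/(-408)) = 43650/(39529 - 1*(-1/408)) = 43650/(39529 + 1/408) = 43650/(16127833/408) = 43650*(408/16127833) = 17809200/16127833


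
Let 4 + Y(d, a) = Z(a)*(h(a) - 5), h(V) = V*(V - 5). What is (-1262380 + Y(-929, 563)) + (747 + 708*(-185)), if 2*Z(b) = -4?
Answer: -2020915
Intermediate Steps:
Z(b) = -2 (Z(b) = (½)*(-4) = -2)
h(V) = V*(-5 + V)
Y(d, a) = 6 - 2*a*(-5 + a) (Y(d, a) = -4 - 2*(a*(-5 + a) - 5) = -4 - 2*(-5 + a*(-5 + a)) = -4 + (10 - 2*a*(-5 + a)) = 6 - 2*a*(-5 + a))
(-1262380 + Y(-929, 563)) + (747 + 708*(-185)) = (-1262380 + (6 - 2*563*(-5 + 563))) + (747 + 708*(-185)) = (-1262380 + (6 - 2*563*558)) + (747 - 130980) = (-1262380 + (6 - 628308)) - 130233 = (-1262380 - 628302) - 130233 = -1890682 - 130233 = -2020915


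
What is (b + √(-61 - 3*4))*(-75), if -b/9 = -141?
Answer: -95175 - 75*I*√73 ≈ -95175.0 - 640.8*I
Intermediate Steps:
b = 1269 (b = -9*(-141) = 1269)
(b + √(-61 - 3*4))*(-75) = (1269 + √(-61 - 3*4))*(-75) = (1269 + √(-61 - 12))*(-75) = (1269 + √(-73))*(-75) = (1269 + I*√73)*(-75) = -95175 - 75*I*√73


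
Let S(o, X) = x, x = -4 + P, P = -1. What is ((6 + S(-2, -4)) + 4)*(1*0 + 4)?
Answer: 20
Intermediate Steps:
x = -5 (x = -4 - 1 = -5)
S(o, X) = -5
((6 + S(-2, -4)) + 4)*(1*0 + 4) = ((6 - 5) + 4)*(1*0 + 4) = (1 + 4)*(0 + 4) = 5*4 = 20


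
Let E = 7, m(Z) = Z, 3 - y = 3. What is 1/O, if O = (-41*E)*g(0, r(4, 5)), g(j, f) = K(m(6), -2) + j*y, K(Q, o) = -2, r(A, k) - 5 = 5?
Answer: 1/574 ≈ 0.0017422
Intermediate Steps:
y = 0 (y = 3 - 1*3 = 3 - 3 = 0)
r(A, k) = 10 (r(A, k) = 5 + 5 = 10)
g(j, f) = -2 (g(j, f) = -2 + j*0 = -2 + 0 = -2)
O = 574 (O = -41*7*(-2) = -287*(-2) = 574)
1/O = 1/574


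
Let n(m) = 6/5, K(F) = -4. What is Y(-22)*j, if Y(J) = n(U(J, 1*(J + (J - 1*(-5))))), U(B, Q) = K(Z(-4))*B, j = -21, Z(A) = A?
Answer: -126/5 ≈ -25.200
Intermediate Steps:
U(B, Q) = -4*B
n(m) = 6/5 (n(m) = 6*(⅕) = 6/5)
Y(J) = 6/5
Y(-22)*j = (6/5)*(-21) = -126/5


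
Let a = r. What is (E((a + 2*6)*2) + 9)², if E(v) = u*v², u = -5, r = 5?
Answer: 33304441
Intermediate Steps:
a = 5
E(v) = -5*v²
(E((a + 2*6)*2) + 9)² = (-5*4*(5 + 2*6)² + 9)² = (-5*4*(5 + 12)² + 9)² = (-5*(17*2)² + 9)² = (-5*34² + 9)² = (-5*1156 + 9)² = (-5780 + 9)² = (-5771)² = 33304441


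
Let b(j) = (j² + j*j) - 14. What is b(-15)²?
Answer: 190096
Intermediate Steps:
b(j) = -14 + 2*j² (b(j) = (j² + j²) - 14 = 2*j² - 14 = -14 + 2*j²)
b(-15)² = (-14 + 2*(-15)²)² = (-14 + 2*225)² = (-14 + 450)² = 436² = 190096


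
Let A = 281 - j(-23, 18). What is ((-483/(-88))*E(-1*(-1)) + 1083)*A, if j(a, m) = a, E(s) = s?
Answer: 3639906/11 ≈ 3.3090e+5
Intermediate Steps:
A = 304 (A = 281 - 1*(-23) = 281 + 23 = 304)
((-483/(-88))*E(-1*(-1)) + 1083)*A = ((-483/(-88))*(-1*(-1)) + 1083)*304 = (-483*(-1/88)*1 + 1083)*304 = ((483/88)*1 + 1083)*304 = (483/88 + 1083)*304 = (95787/88)*304 = 3639906/11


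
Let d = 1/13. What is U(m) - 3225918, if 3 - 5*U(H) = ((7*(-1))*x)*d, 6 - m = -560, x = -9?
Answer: -209684694/65 ≈ -3.2259e+6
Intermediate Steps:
d = 1/13 ≈ 0.076923
m = 566 (m = 6 - 1*(-560) = 6 + 560 = 566)
U(H) = -24/65 (U(H) = ⅗ - (7*(-1))*(-9)/(5*13) = ⅗ - (-7*(-9))/(5*13) = ⅗ - 63/(5*13) = ⅗ - ⅕*63/13 = ⅗ - 63/65 = -24/65)
U(m) - 3225918 = -24/65 - 3225918 = -209684694/65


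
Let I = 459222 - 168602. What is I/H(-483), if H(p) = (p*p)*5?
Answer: 58124/233289 ≈ 0.24915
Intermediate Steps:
H(p) = 5*p² (H(p) = p²*5 = 5*p²)
I = 290620
I/H(-483) = 290620/((5*(-483)²)) = 290620/((5*233289)) = 290620/1166445 = 290620*(1/1166445) = 58124/233289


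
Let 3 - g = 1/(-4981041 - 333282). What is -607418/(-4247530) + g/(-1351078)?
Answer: 155758319186731964/1089197893680204315 ≈ 0.14300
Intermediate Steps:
g = 15942970/5314323 (g = 3 - 1/(-4981041 - 333282) = 3 - 1/(-5314323) = 3 - 1*(-1/5314323) = 3 + 1/5314323 = 15942970/5314323 ≈ 3.0000)
-607418/(-4247530) + g/(-1351078) = -607418/(-4247530) + (15942970/5314323)/(-1351078) = -607418*(-1/4247530) + (15942970/5314323)*(-1/1351078) = 43387/303395 - 7971485/3590032445097 = 155758319186731964/1089197893680204315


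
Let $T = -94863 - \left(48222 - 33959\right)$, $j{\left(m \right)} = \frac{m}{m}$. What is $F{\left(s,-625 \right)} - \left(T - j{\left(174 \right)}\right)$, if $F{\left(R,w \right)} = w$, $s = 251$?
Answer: $108502$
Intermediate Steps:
$j{\left(m \right)} = 1$
$T = -109126$ ($T = -94863 - 14263 = -109126$)
$F{\left(s,-625 \right)} - \left(T - j{\left(174 \right)}\right) = -625 - \left(-109126 - 1\right) = -625 - -109127 = -625 + 109127 = 108502$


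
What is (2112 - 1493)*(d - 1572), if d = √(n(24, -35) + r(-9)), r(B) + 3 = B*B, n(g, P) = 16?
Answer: -973068 + 619*√94 ≈ -9.6707e+5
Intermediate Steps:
r(B) = -3 + B² (r(B) = -3 + B*B = -3 + B²)
d = √94 (d = √(16 + (-3 + (-9)²)) = √(16 + (-3 + 81)) = √(16 + 78) = √94 ≈ 9.6954)
(2112 - 1493)*(d - 1572) = (2112 - 1493)*(√94 - 1572) = 619*(-1572 + √94) = -973068 + 619*√94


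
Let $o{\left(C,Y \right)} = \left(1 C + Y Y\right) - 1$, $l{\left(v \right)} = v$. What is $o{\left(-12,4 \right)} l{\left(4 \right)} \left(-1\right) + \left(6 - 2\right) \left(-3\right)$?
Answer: $-24$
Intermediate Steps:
$o{\left(C,Y \right)} = -1 + C + Y^{2}$ ($o{\left(C,Y \right)} = \left(C + Y^{2}\right) - 1 = -1 + C + Y^{2}$)
$o{\left(-12,4 \right)} l{\left(4 \right)} \left(-1\right) + \left(6 - 2\right) \left(-3\right) = \left(-1 - 12 + 4^{2}\right) 4 \left(-1\right) + \left(6 - 2\right) \left(-3\right) = \left(-1 - 12 + 16\right) \left(-4\right) + 4 \left(-3\right) = 3 \left(-4\right) - 12 = -12 - 12 = -24$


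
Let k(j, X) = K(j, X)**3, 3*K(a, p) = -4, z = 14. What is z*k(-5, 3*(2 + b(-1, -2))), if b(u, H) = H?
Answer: -896/27 ≈ -33.185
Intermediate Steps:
K(a, p) = -4/3 (K(a, p) = (1/3)*(-4) = -4/3)
k(j, X) = -64/27 (k(j, X) = (-4/3)**3 = -64/27)
z*k(-5, 3*(2 + b(-1, -2))) = 14*(-64/27) = -896/27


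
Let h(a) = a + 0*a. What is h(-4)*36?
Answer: -144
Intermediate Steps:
h(a) = a (h(a) = a + 0 = a)
h(-4)*36 = -4*36 = -144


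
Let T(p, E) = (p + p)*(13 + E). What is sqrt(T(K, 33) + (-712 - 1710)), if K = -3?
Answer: I*sqrt(2698) ≈ 51.942*I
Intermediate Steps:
T(p, E) = 2*p*(13 + E) (T(p, E) = (2*p)*(13 + E) = 2*p*(13 + E))
sqrt(T(K, 33) + (-712 - 1710)) = sqrt(2*(-3)*(13 + 33) + (-712 - 1710)) = sqrt(2*(-3)*46 - 2422) = sqrt(-276 - 2422) = sqrt(-2698) = I*sqrt(2698)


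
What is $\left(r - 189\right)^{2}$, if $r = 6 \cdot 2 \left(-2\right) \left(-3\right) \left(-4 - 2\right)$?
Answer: $385641$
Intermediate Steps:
$r = -432$ ($r = 12 \left(-2\right) \left(-3\right) \left(-6\right) = \left(-24\right) \left(-3\right) \left(-6\right) = 72 \left(-6\right) = -432$)
$\left(r - 189\right)^{2} = \left(-432 - 189\right)^{2} = \left(-621\right)^{2} = 385641$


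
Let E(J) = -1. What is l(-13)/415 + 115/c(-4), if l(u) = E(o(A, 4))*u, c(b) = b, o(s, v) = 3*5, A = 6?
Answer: -47673/1660 ≈ -28.719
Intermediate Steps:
o(s, v) = 15
l(u) = -u
l(-13)/415 + 115/c(-4) = -1*(-13)/415 + 115/(-4) = 13*(1/415) + 115*(-1/4) = 13/415 - 115/4 = -47673/1660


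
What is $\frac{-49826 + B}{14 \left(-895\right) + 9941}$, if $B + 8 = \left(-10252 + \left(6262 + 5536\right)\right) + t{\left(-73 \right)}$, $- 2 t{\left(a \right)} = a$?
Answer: $\frac{96503}{5178} \approx 18.637$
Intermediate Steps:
$t{\left(a \right)} = - \frac{a}{2}$
$B = \frac{3149}{2}$ ($B = -8 + \left(\left(-10252 + \left(6262 + 5536\right)\right) - - \frac{73}{2}\right) = -8 + \left(\left(-10252 + 11798\right) + \frac{73}{2}\right) = -8 + \left(1546 + \frac{73}{2}\right) = -8 + \frac{3165}{2} = \frac{3149}{2} \approx 1574.5$)
$\frac{-49826 + B}{14 \left(-895\right) + 9941} = \frac{-49826 + \frac{3149}{2}}{14 \left(-895\right) + 9941} = - \frac{96503}{2 \left(-12530 + 9941\right)} = - \frac{96503}{2 \left(-2589\right)} = \left(- \frac{96503}{2}\right) \left(- \frac{1}{2589}\right) = \frac{96503}{5178}$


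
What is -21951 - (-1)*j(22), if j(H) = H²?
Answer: -21467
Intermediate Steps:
-21951 - (-1)*j(22) = -21951 - (-1)*22² = -21951 - (-1)*484 = -21951 - 1*(-484) = -21951 + 484 = -21467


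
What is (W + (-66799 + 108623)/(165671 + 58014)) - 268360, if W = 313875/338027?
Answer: -20291036442907577/75611569495 ≈ -2.6836e+5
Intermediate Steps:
W = 313875/338027 (W = 313875*(1/338027) = 313875/338027 ≈ 0.92855)
(W + (-66799 + 108623)/(165671 + 58014)) - 268360 = (313875/338027 + (-66799 + 108623)/(165671 + 58014)) - 268360 = (313875/338027 + 41824/223685) - 268360 = 84346770623/75611569495 - 268360 = -20291036442907577/75611569495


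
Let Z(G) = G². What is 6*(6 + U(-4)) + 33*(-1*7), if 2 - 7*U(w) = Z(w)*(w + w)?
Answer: -585/7 ≈ -83.571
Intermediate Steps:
U(w) = 2/7 - 2*w³/7 (U(w) = 2/7 - w²*(w + w)/7 = 2/7 - w²*2*w/7 = 2/7 - 2*w³/7)
6*(6 + U(-4)) + 33*(-1*7) = 6*(6 + (2/7 - 2/7*(-4)³)) + 33*(-1*7) = 6*(6 + (2/7 - 2/7*(-64))) + 33*(-7) = 6*(6 + (2/7 + 128/7)) - 231 = 6*(6 + 130/7) - 231 = 6*(172/7) - 231 = 1032/7 - 231 = -585/7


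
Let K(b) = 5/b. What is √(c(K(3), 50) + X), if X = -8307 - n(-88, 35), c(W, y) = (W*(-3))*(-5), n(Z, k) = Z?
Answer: I*√8194 ≈ 90.521*I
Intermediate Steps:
c(W, y) = 15*W (c(W, y) = -3*W*(-5) = 15*W)
X = -8219 (X = -8307 - 1*(-88) = -8307 + 88 = -8219)
√(c(K(3), 50) + X) = √(15*(5/3) - 8219) = √(25 - 8219) = √(-8194) = I*√8194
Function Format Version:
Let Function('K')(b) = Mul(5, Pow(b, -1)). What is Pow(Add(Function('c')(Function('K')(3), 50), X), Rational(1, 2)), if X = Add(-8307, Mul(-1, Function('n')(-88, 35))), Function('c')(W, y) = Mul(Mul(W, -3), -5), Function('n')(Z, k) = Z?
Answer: Mul(I, Pow(8194, Rational(1, 2))) ≈ Mul(90.521, I)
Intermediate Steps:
Function('c')(W, y) = Mul(15, W) (Function('c')(W, y) = Mul(Mul(-3, W), -5) = Mul(15, W))
X = -8219 (X = Add(-8307, Mul(-1, -88)) = Add(-8307, 88) = -8219)
Pow(Add(Function('c')(Function('K')(3), 50), X), Rational(1, 2)) = Pow(Add(Mul(15, Mul(5, Pow(3, -1))), -8219), Rational(1, 2)) = Pow(Add(Mul(15, Mul(5, Rational(1, 3))), -8219), Rational(1, 2)) = Pow(Add(Mul(15, Rational(5, 3)), -8219), Rational(1, 2)) = Pow(Add(25, -8219), Rational(1, 2)) = Pow(-8194, Rational(1, 2)) = Mul(I, Pow(8194, Rational(1, 2)))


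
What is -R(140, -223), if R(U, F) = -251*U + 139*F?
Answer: 66137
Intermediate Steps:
-R(140, -223) = -(-251*140 + 139*(-223)) = -(-35140 - 30997) = -1*(-66137) = 66137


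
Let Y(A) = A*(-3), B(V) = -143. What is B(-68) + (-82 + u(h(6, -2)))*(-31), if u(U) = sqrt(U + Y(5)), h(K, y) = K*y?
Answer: 2399 - 93*I*sqrt(3) ≈ 2399.0 - 161.08*I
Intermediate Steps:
Y(A) = -3*A
u(U) = sqrt(-15 + U) (u(U) = sqrt(U - 3*5) = sqrt(U - 15) = sqrt(-15 + U))
B(-68) + (-82 + u(h(6, -2)))*(-31) = -143 + (-82 + sqrt(-15 + 6*(-2)))*(-31) = -143 + (-82 + sqrt(-15 - 12))*(-31) = -143 + (-82 + sqrt(-27))*(-31) = -143 + (-82 + 3*I*sqrt(3))*(-31) = -143 + (2542 - 93*I*sqrt(3)) = 2399 - 93*I*sqrt(3)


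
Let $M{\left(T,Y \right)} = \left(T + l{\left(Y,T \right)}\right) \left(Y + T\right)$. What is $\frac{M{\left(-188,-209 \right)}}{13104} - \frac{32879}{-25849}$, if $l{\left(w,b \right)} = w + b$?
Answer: $\frac{54992713}{2895088} \approx 18.995$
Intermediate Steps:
$l{\left(w,b \right)} = b + w$
$M{\left(T,Y \right)} = \left(T + Y\right) \left(Y + 2 T\right)$ ($M{\left(T,Y \right)} = \left(T + \left(T + Y\right)\right) \left(Y + T\right) = \left(Y + 2 T\right) \left(T + Y\right) = \left(T + Y\right) \left(Y + 2 T\right)$)
$\frac{M{\left(-188,-209 \right)}}{13104} - \frac{32879}{-25849} = \frac{\left(-209\right)^{2} + 2 \left(-188\right)^{2} + 3 \left(-188\right) \left(-209\right)}{13104} - \frac{32879}{-25849} = \left(43681 + 2 \cdot 35344 + 117876\right) \frac{1}{13104} - - \frac{32879}{25849} = \left(43681 + 70688 + 117876\right) \frac{1}{13104} + \frac{32879}{25849} = 232245 \cdot \frac{1}{13104} + \frac{32879}{25849} = \frac{1985}{112} + \frac{32879}{25849} = \frac{54992713}{2895088}$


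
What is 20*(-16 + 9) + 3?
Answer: -137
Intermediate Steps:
20*(-16 + 9) + 3 = 20*(-7) + 3 = -140 + 3 = -137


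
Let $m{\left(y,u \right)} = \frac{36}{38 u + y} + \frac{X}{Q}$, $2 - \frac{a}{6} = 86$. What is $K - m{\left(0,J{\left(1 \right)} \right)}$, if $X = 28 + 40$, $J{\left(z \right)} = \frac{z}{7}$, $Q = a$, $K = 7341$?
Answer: $\frac{17558801}{2394} \approx 7334.5$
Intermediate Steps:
$a = -504$ ($a = 12 - 516 = -504$)
$Q = -504$
$J{\left(z \right)} = \frac{z}{7}$ ($J{\left(z \right)} = z \frac{1}{7} = \frac{z}{7}$)
$X = 68$
$m{\left(y,u \right)} = - \frac{17}{126} + \frac{36}{y + 38 u}$ ($m{\left(y,u \right)} = \frac{36}{38 u + y} + \frac{68}{-504} = \frac{36}{y + 38 u} + 68 \left(- \frac{1}{504}\right) = \frac{36}{y + 38 u} - \frac{17}{126} = - \frac{17}{126} + \frac{36}{y + 38 u}$)
$K - m{\left(0,J{\left(1 \right)} \right)} = 7341 - \frac{4536 - 646 \cdot \frac{1}{7} \cdot 1 - 0}{126 \left(0 + 38 \cdot \frac{1}{7} \cdot 1\right)} = 7341 - \frac{4536 - \frac{646}{7} + 0}{126 \left(0 + 38 \cdot \frac{1}{7}\right)} = 7341 - \frac{4536 - \frac{646}{7} + 0}{126 \left(0 + \frac{38}{7}\right)} = 7341 - \frac{1}{126} \frac{1}{\frac{38}{7}} \cdot \frac{31106}{7} = 7341 - \frac{1}{126} \cdot \frac{7}{38} \cdot \frac{31106}{7} = 7341 - \frac{15553}{2394} = \frac{17558801}{2394}$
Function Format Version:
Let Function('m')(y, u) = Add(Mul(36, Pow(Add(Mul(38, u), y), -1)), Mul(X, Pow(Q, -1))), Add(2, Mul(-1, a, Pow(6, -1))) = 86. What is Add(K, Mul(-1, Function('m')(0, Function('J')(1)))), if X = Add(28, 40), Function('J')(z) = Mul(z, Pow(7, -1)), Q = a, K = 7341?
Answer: Rational(17558801, 2394) ≈ 7334.5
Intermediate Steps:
a = -504 (a = Add(12, Mul(-6, 86)) = Add(12, -516) = -504)
Q = -504
Function('J')(z) = Mul(Rational(1, 7), z) (Function('J')(z) = Mul(z, Rational(1, 7)) = Mul(Rational(1, 7), z))
X = 68
Function('m')(y, u) = Add(Rational(-17, 126), Mul(36, Pow(Add(y, Mul(38, u)), -1))) (Function('m')(y, u) = Add(Mul(36, Pow(Add(Mul(38, u), y), -1)), Mul(68, Pow(-504, -1))) = Add(Mul(36, Pow(Add(y, Mul(38, u)), -1)), Mul(68, Rational(-1, 504))) = Add(Mul(36, Pow(Add(y, Mul(38, u)), -1)), Rational(-17, 126)) = Add(Rational(-17, 126), Mul(36, Pow(Add(y, Mul(38, u)), -1))))
Add(K, Mul(-1, Function('m')(0, Function('J')(1)))) = Add(7341, Mul(-1, Mul(Rational(1, 126), Pow(Add(0, Mul(38, Mul(Rational(1, 7), 1))), -1), Add(4536, Mul(-646, Mul(Rational(1, 7), 1)), Mul(-17, 0))))) = Add(7341, Mul(-1, Mul(Rational(1, 126), Pow(Add(0, Mul(38, Rational(1, 7))), -1), Add(4536, Mul(-646, Rational(1, 7)), 0)))) = Add(7341, Mul(-1, Mul(Rational(1, 126), Pow(Add(0, Rational(38, 7)), -1), Add(4536, Rational(-646, 7), 0)))) = Add(7341, Mul(-1, Mul(Rational(1, 126), Pow(Rational(38, 7), -1), Rational(31106, 7)))) = Add(7341, Mul(-1, Mul(Rational(1, 126), Rational(7, 38), Rational(31106, 7)))) = Add(7341, Mul(-1, Rational(15553, 2394))) = Add(7341, Rational(-15553, 2394)) = Rational(17558801, 2394)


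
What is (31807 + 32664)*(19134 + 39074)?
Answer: 3752727968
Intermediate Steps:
(31807 + 32664)*(19134 + 39074) = 64471*58208 = 3752727968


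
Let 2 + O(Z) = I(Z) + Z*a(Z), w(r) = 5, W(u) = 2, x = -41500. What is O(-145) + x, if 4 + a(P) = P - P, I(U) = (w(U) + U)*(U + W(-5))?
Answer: -20902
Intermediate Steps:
I(U) = (2 + U)*(5 + U) (I(U) = (5 + U)*(U + 2) = (5 + U)*(2 + U) = (2 + U)*(5 + U))
a(P) = -4 (a(P) = -4 + (P - P) = -4 + 0 = -4)
O(Z) = 8 + Z² + 3*Z (O(Z) = -2 + ((10 + Z² + 7*Z) + Z*(-4)) = -2 + ((10 + Z² + 7*Z) - 4*Z) = -2 + (10 + Z² + 3*Z) = 8 + Z² + 3*Z)
O(-145) + x = (8 + (-145)² + 3*(-145)) - 41500 = (8 + 21025 - 435) - 41500 = 20598 - 41500 = -20902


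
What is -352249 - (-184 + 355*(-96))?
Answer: -317985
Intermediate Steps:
-352249 - (-184 + 355*(-96)) = -352249 - (-184 - 34080) = -352249 - 1*(-34264) = -352249 + 34264 = -317985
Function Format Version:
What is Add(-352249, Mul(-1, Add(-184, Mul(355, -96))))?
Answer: -317985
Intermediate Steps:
Add(-352249, Mul(-1, Add(-184, Mul(355, -96)))) = Add(-352249, Mul(-1, Add(-184, -34080))) = Add(-352249, Mul(-1, -34264)) = Add(-352249, 34264) = -317985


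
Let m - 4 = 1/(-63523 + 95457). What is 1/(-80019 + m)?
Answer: -31934/2555199009 ≈ -1.2498e-5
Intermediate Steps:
m = 127737/31934 (m = 4 + 1/(-63523 + 95457) = 4 + 1/31934 = 127737/31934 ≈ 4.0000)
1/(-80019 + m) = 1/(-80019 + 127737/31934) = 1/(-2555199009/31934) = -31934/2555199009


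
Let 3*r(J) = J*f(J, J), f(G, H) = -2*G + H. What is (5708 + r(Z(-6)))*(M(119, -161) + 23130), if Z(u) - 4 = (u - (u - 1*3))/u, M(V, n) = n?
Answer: 1572159143/12 ≈ 1.3101e+8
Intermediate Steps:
f(G, H) = H - 2*G
Z(u) = 4 + 3/u (Z(u) = 4 + (u - (u - 1*3))/u = 4 + (u - (u - 3))/u = 4 + (u - (-3 + u))/u = 4 + (u + (3 - u))/u = 4 + 3/u)
r(J) = -J²/3 (r(J) = (J*(J - 2*J))/3 = (J*(-J))/3 = (-J²)/3 = -J²/3)
(5708 + r(Z(-6)))*(M(119, -161) + 23130) = (5708 - (4 + 3/(-6))²/3)*(-161 + 23130) = (5708 - (4 + 3*(-⅙))²/3)*22969 = (5708 - (4 - ½)²/3)*22969 = (5708 - (7/2)²/3)*22969 = (5708 - ⅓*49/4)*22969 = (5708 - 49/12)*22969 = (68447/12)*22969 = 1572159143/12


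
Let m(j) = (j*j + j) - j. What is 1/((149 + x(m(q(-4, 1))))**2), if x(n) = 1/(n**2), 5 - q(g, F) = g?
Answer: 43046721/955682208100 ≈ 4.5043e-5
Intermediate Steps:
q(g, F) = 5 - g
m(j) = j**2 (m(j) = (j**2 + j) - j = (j + j**2) - j = j**2)
x(n) = n**(-2)
1/((149 + x(m(q(-4, 1))))**2) = 1/((149 + ((5 - 1*(-4))**2)**(-2))**2) = 1/((149 + ((5 + 4)**2)**(-2))**2) = 1/((149 + (9**2)**(-2))**2) = 1/((149 + 81**(-2))**2) = 1/((149 + 1/6561)**2) = 1/((977590/6561)**2) = 1/(955682208100/43046721) = 43046721/955682208100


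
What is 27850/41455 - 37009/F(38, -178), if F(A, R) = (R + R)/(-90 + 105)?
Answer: 4604607205/2951596 ≈ 1560.0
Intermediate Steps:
F(A, R) = 2*R/15 (F(A, R) = (2*R)/15 = (2*R)*(1/15) = 2*R/15)
27850/41455 - 37009/F(38, -178) = 27850/41455 - 37009/((2/15)*(-178)) = 27850*(1/41455) - 37009/(-356/15) = 5570/8291 - 37009*(-15/356) = 5570/8291 + 555135/356 = 4604607205/2951596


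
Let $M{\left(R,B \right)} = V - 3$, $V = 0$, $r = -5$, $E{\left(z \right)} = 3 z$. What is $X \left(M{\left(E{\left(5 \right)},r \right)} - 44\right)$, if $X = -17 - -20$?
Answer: $-141$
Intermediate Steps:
$X = 3$ ($X = -17 + 20 = 3$)
$M{\left(R,B \right)} = -3$ ($M{\left(R,B \right)} = 0 - 3 = -3$)
$X \left(M{\left(E{\left(5 \right)},r \right)} - 44\right) = 3 \left(-3 - 44\right) = 3 \left(-47\right) = -141$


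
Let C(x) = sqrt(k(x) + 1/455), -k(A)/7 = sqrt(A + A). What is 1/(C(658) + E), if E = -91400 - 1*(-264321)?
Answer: 1/(172921 + sqrt(455 - 2898350*sqrt(329))/455) ≈ 5.783e-6 - 5.3e-10*I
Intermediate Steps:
k(A) = -7*sqrt(2)*sqrt(A) (k(A) = -7*sqrt(A + A) = -7*sqrt(2)*sqrt(A))
C(x) = sqrt(1/455 - 7*sqrt(2)*sqrt(x)) (C(x) = sqrt(-7*sqrt(2)*sqrt(x) + 1/455) = sqrt(1/455 - 7*sqrt(2)*sqrt(x)))
E = 172921 (E = -91400 + 264321 = 172921)
1/(C(658) + E) = 1/(sqrt(455 - 1449175*sqrt(2)*sqrt(658))/455 + 172921) = 1/(sqrt(455 - 2898350*sqrt(329))/455 + 172921) = 1/(172921 + sqrt(455 - 2898350*sqrt(329))/455)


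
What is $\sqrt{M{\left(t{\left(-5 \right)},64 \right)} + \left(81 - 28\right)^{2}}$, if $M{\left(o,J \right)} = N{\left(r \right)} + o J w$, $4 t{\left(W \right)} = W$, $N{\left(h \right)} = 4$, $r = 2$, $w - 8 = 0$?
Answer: $\sqrt{2173} \approx 46.615$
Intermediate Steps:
$w = 8$ ($w = 8 + 0 = 8$)
$t{\left(W \right)} = \frac{W}{4}$
$M{\left(o,J \right)} = 4 + 8 J o$ ($M{\left(o,J \right)} = 4 + o J 8 = 4 + J o 8 = 4 + 8 J o$)
$\sqrt{M{\left(t{\left(-5 \right)},64 \right)} + \left(81 - 28\right)^{2}} = \sqrt{\left(4 + 8 \cdot 64 \cdot \frac{1}{4} \left(-5\right)\right) + \left(81 - 28\right)^{2}} = \sqrt{\left(4 + 8 \cdot 64 \left(- \frac{5}{4}\right)\right) + 53^{2}} = \sqrt{\left(4 - 640\right) + 2809} = \sqrt{-636 + 2809} = \sqrt{2173}$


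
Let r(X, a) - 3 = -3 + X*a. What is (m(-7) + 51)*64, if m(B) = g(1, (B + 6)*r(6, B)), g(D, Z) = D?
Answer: 3328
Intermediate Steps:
r(X, a) = X*a (r(X, a) = 3 + (-3 + X*a) = X*a)
m(B) = 1
(m(-7) + 51)*64 = (1 + 51)*64 = 52*64 = 3328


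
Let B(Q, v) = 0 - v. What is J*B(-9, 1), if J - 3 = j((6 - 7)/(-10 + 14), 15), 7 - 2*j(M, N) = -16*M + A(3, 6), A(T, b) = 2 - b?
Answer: -13/2 ≈ -6.5000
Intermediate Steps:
B(Q, v) = -v
j(M, N) = 11/2 + 8*M (j(M, N) = 7/2 - (-16*M + (2 - 1*6))/2 = 7/2 - (-16*M + (2 - 6))/2 = 7/2 - (-16*M - 4)/2 = 7/2 - (-4 - 16*M)/2 = 7/2 + (2 + 8*M) = 11/2 + 8*M)
J = 13/2 (J = 3 + (11/2 + 8*((6 - 7)/(-10 + 14))) = 3 + (11/2 + 8*(-1/4)) = 3 + (11/2 + 8*(-1*¼)) = 3 + (11/2 + 8*(-¼)) = 3 + (11/2 - 2) = 3 + 7/2 = 13/2 ≈ 6.5000)
J*B(-9, 1) = 13*(-1*1)/2 = (13/2)*(-1) = -13/2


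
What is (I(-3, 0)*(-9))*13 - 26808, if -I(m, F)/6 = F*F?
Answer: -26808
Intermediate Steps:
I(m, F) = -6*F² (I(m, F) = -6*F*F = -6*F²)
(I(-3, 0)*(-9))*13 - 26808 = (-6*0²*(-9))*13 - 26808 = (-6*0*(-9))*13 - 26808 = (0*(-9))*13 - 26808 = 0*13 - 26808 = 0 - 26808 = -26808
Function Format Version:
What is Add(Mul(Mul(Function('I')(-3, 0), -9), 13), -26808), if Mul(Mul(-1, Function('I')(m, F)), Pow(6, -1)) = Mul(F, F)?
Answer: -26808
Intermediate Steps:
Function('I')(m, F) = Mul(-6, Pow(F, 2)) (Function('I')(m, F) = Mul(-6, Mul(F, F)) = Mul(-6, Pow(F, 2)))
Add(Mul(Mul(Function('I')(-3, 0), -9), 13), -26808) = Add(Mul(Mul(Mul(-6, Pow(0, 2)), -9), 13), -26808) = Add(Mul(Mul(Mul(-6, 0), -9), 13), -26808) = Add(Mul(Mul(0, -9), 13), -26808) = Add(Mul(0, 13), -26808) = Add(0, -26808) = -26808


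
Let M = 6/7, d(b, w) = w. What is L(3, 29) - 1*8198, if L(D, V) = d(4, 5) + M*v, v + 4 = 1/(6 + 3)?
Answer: -24589/3 ≈ -8196.3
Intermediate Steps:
M = 6/7 (M = 6*(⅐) = 6/7 ≈ 0.85714)
v = -35/9 (v = -4 + 1/(6 + 3) = -4 + 1/9 = -4 + 1*(⅑) = -4 + ⅑ = -35/9 ≈ -3.8889)
L(D, V) = 5/3 (L(D, V) = 5 + (6/7)*(-35/9) = 5 - 10/3 = 5/3)
L(3, 29) - 1*8198 = 5/3 - 1*8198 = 5/3 - 8198 = -24589/3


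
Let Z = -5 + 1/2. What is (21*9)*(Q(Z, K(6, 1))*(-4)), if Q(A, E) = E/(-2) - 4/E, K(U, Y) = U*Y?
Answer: 2772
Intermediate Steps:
Z = -9/2 (Z = -5 + ½ = -9/2 ≈ -4.5000)
Q(A, E) = -4/E - E/2 (Q(A, E) = E*(-½) - 4/E = -E/2 - 4/E = -4/E - E/2)
(21*9)*(Q(Z, K(6, 1))*(-4)) = (21*9)*((-4/(6*1) - 3)*(-4)) = 189*((-4/6 - ½*6)*(-4)) = 189*((-4*⅙ - 3)*(-4)) = 189*((-⅔ - 3)*(-4)) = 189*(-11/3*(-4)) = 189*(44/3) = 2772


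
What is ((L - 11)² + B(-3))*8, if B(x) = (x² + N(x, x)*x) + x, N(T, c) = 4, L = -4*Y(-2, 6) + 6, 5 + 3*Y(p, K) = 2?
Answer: -40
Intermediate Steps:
Y(p, K) = -1 (Y(p, K) = -5/3 + (⅓)*2 = -5/3 + ⅔ = -1)
L = 10 (L = -4*(-1) + 6 = 4 + 6 = 10)
B(x) = x² + 5*x (B(x) = (x² + 4*x) + x = x² + 5*x)
((L - 11)² + B(-3))*8 = ((10 - 11)² - 3*(5 - 3))*8 = ((-1)² - 3*2)*8 = (1 - 6)*8 = -5*8 = -40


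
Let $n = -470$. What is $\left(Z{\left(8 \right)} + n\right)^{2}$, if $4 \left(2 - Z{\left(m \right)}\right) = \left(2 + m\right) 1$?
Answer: $\frac{885481}{4} \approx 2.2137 \cdot 10^{5}$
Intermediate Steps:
$Z{\left(m \right)} = \frac{3}{2} - \frac{m}{4}$ ($Z{\left(m \right)} = 2 - \frac{\left(2 + m\right) 1}{4} = 2 - \frac{2 + m}{4} = 2 - \left(\frac{1}{2} + \frac{m}{4}\right) = \frac{3}{2} - \frac{m}{4}$)
$\left(Z{\left(8 \right)} + n\right)^{2} = \left(\left(\frac{3}{2} - 2\right) - 470\right)^{2} = \left(- \frac{1}{2} - 470\right)^{2} = \left(- \frac{941}{2}\right)^{2} = \frac{885481}{4}$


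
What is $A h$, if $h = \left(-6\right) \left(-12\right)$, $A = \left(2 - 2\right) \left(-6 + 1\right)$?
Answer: $0$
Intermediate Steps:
$A = 0$ ($A = 0 \left(-5\right) = 0$)
$h = 72$
$A h = 0 \cdot 72 = 0$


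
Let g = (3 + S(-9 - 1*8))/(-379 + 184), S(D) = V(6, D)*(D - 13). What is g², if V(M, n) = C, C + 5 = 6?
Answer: 81/4225 ≈ 0.019172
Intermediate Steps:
C = 1 (C = -5 + 6 = 1)
V(M, n) = 1
S(D) = -13 + D (S(D) = 1*(D - 13) = 1*(-13 + D) = -13 + D)
g = 9/65 (g = (3 + (-13 + (-9 - 1*8)))/(-379 + 184) = (3 + (-13 + (-9 - 8)))/(-195) = (3 + (-13 - 17))*(-1/195) = (3 - 30)*(-1/195) = -27*(-1/195) = 9/65 ≈ 0.13846)
g² = (9/65)² = 81/4225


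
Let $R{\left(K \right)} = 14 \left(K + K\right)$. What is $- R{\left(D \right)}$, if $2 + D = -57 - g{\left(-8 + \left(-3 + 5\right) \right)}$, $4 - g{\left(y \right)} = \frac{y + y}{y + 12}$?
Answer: $1820$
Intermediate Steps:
$g{\left(y \right)} = 4 - \frac{2 y}{12 + y}$ ($g{\left(y \right)} = 4 - \frac{y + y}{y + 12} = 4 - \frac{2 y}{12 + y}$)
$D = -65$ ($D = -2 - \left(57 + \frac{2 \left(24 + \left(-8 + \left(-3 + 5\right)\right)\right)}{12 + \left(-8 + \left(-3 + 5\right)\right)}\right) = -2 - \left(57 + \frac{2 \left(24 + \left(-8 + 2\right)\right)}{12 + \left(-8 + 2\right)}\right) = -2 - \left(57 + \frac{2 \left(24 - 6\right)}{12 - 6}\right) = -2 - \left(57 + 2 \cdot \frac{1}{6} \cdot 18\right) = -2 - 63 = -65$)
$R{\left(K \right)} = 28 K$ ($R{\left(K \right)} = 14 \cdot 2 K = 28 K$)
$- R{\left(D \right)} = - 28 \left(-65\right) = \left(-1\right) \left(-1820\right) = 1820$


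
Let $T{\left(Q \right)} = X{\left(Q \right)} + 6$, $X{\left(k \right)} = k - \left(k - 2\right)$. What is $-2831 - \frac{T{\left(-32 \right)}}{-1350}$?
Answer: $- \frac{1910921}{675} \approx -2831.0$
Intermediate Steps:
$X{\left(k \right)} = 2$ ($X{\left(k \right)} = k - \left(-2 + k\right) = 2$)
$T{\left(Q \right)} = 8$ ($T{\left(Q \right)} = 2 + 6 = 8$)
$-2831 - \frac{T{\left(-32 \right)}}{-1350} = -2831 - \frac{8}{-1350} = -2831 - 8 \left(- \frac{1}{1350}\right) = -2831 - - \frac{4}{675} = -2831 + \frac{4}{675} = - \frac{1910921}{675}$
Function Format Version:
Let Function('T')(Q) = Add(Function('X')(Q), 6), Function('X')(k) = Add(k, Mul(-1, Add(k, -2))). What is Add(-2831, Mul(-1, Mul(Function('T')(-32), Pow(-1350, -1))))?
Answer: Rational(-1910921, 675) ≈ -2831.0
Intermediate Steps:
Function('X')(k) = 2 (Function('X')(k) = Add(k, Mul(-1, Add(-2, k))) = Add(k, Add(2, Mul(-1, k))) = 2)
Function('T')(Q) = 8 (Function('T')(Q) = Add(2, 6) = 8)
Add(-2831, Mul(-1, Mul(Function('T')(-32), Pow(-1350, -1)))) = Add(-2831, Mul(-1, Mul(8, Pow(-1350, -1)))) = Add(-2831, Mul(-1, Mul(8, Rational(-1, 1350)))) = Add(-2831, Mul(-1, Rational(-4, 675))) = Add(-2831, Rational(4, 675)) = Rational(-1910921, 675)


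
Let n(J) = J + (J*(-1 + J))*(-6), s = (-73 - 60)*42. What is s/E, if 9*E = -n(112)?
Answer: -27/40 ≈ -0.67500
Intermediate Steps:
s = -5586 (s = -133*42 = -5586)
n(J) = J - 6*J*(-1 + J)
E = 74480/9 (E = (-112*(7 - 6*112))/9 = (-112*(7 - 672))/9 = (-112*(-665))/9 = (-1*(-74480))/9 = (⅑)*74480 = 74480/9 ≈ 8275.6)
s/E = -5586/74480/9 = -5586*9/74480 = -27/40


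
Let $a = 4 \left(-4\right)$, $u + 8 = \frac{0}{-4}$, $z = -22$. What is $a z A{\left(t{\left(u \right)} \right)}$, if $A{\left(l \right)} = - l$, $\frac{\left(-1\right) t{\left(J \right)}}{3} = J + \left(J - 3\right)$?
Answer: $-20064$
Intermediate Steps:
$u = -8$ ($u = -8 + \frac{0}{-4} = -8 + 0 \left(- \frac{1}{4}\right) = -8 + 0 = -8$)
$t{\left(J \right)} = 9 - 6 J$ ($t{\left(J \right)} = - 3 \left(J + \left(J - 3\right)\right) = - 3 \left(J + \left(-3 + J\right)\right) = - 3 \left(-3 + 2 J\right) = 9 - 6 J$)
$a = -16$
$a z A{\left(t{\left(u \right)} \right)} = \left(-16\right) \left(-22\right) \left(- (9 - -48)\right) = 352 \left(- (9 + 48)\right) = 352 \left(\left(-1\right) 57\right) = 352 \left(-57\right) = -20064$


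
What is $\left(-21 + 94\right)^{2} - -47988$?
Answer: $53317$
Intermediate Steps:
$\left(-21 + 94\right)^{2} - -47988 = 73^{2} + 47988 = 5329 + 47988 = 53317$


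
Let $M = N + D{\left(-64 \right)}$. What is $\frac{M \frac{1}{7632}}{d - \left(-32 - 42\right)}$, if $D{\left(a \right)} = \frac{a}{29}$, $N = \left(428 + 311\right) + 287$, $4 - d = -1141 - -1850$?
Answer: $- \frac{14845}{69828984} \approx -0.00021259$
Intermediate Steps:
$d = -705$ ($d = 4 - \left(-1141 - -1850\right) = 4 - \left(-1141 + 1850\right) = 4 - 709 = -705$)
$N = 1026$ ($N = 739 + 287 = 1026$)
$D{\left(a \right)} = \frac{a}{29}$ ($D{\left(a \right)} = a \frac{1}{29} = \frac{a}{29}$)
$M = \frac{29690}{29}$ ($M = 1026 + \frac{1}{29} \left(-64\right) = 1026 - \frac{64}{29} = \frac{29690}{29} \approx 1023.8$)
$\frac{M \frac{1}{7632}}{d - \left(-32 - 42\right)} = \frac{\frac{29690}{29} \cdot \frac{1}{7632}}{-705 - \left(-32 - 42\right)} = \frac{14845}{110664 \left(-705 - -74\right)} = \frac{14845}{110664 \left(-705 + 74\right)} = \frac{14845}{110664 \left(-631\right)} = \frac{14845}{110664} \left(- \frac{1}{631}\right) = - \frac{14845}{69828984}$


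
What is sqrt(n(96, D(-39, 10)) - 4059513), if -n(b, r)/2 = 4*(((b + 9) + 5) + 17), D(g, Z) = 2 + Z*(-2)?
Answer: I*sqrt(4060529) ≈ 2015.1*I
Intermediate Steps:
D(g, Z) = 2 - 2*Z
n(b, r) = -248 - 8*b (n(b, r) = -8*(((b + 9) + 5) + 17) = -8*(((9 + b) + 5) + 17) = -8*((14 + b) + 17) = -8*(31 + b) = -2*(124 + 4*b) = -248 - 8*b)
sqrt(n(96, D(-39, 10)) - 4059513) = sqrt((-248 - 8*96) - 4059513) = sqrt((-248 - 768) - 4059513) = sqrt(-1016 - 4059513) = sqrt(-4060529) = I*sqrt(4060529)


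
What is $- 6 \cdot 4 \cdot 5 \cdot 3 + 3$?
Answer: $-357$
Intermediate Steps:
$- 6 \cdot 4 \cdot 5 \cdot 3 + 3 = - 6 \cdot 20 \cdot 3 + 3 = \left(-6\right) 60 + 3 = -360 + 3 = -357$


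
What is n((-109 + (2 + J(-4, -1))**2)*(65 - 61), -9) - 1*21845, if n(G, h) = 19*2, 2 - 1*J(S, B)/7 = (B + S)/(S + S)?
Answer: -21807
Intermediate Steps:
J(S, B) = 14 - 7*(B + S)/(2*S) (J(S, B) = 14 - 7*(B + S)/(S + S) = 14 - 7*(B + S)/(2*S))
n(G, h) = 38
n((-109 + (2 + J(-4, -1))**2)*(65 - 61), -9) - 1*21845 = 38 - 1*21845 = 38 - 21845 = -21807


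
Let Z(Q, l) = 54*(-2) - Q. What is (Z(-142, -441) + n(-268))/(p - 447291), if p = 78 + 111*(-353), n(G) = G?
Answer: 13/27022 ≈ 0.00048109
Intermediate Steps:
Z(Q, l) = -108 - Q
p = -39105 (p = 78 - 39183 = -39105)
(Z(-142, -441) + n(-268))/(p - 447291) = ((-108 - 1*(-142)) - 268)/(-39105 - 447291) = ((-108 + 142) - 268)/(-486396) = (34 - 268)*(-1/486396) = -234*(-1/486396) = 13/27022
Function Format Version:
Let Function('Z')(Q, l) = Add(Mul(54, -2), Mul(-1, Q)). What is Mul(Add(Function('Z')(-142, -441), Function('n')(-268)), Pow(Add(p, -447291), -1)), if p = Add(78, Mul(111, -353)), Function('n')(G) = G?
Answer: Rational(13, 27022) ≈ 0.00048109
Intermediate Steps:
Function('Z')(Q, l) = Add(-108, Mul(-1, Q))
p = -39105 (p = Add(78, -39183) = -39105)
Mul(Add(Function('Z')(-142, -441), Function('n')(-268)), Pow(Add(p, -447291), -1)) = Mul(Add(Add(-108, Mul(-1, -142)), -268), Pow(Add(-39105, -447291), -1)) = Mul(Add(Add(-108, 142), -268), Pow(-486396, -1)) = Mul(Add(34, -268), Rational(-1, 486396)) = Mul(-234, Rational(-1, 486396)) = Rational(13, 27022)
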